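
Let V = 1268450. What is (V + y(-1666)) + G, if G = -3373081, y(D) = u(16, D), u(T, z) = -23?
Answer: -2104654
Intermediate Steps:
y(D) = -23
(V + y(-1666)) + G = (1268450 - 23) - 3373081 = 1268427 - 3373081 = -2104654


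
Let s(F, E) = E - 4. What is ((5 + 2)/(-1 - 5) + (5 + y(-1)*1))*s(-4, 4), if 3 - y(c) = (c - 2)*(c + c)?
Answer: 0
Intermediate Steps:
s(F, E) = -4 + E
y(c) = 3 - 2*c*(-2 + c) (y(c) = 3 - (c - 2)*(c + c) = 3 - (-2 + c)*2*c = 3 - 2*c*(-2 + c))
((5 + 2)/(-1 - 5) + (5 + y(-1)*1))*s(-4, 4) = ((5 + 2)/(-1 - 5) + (5 + (3 - 2*(-1)² + 4*(-1))*1))*(-4 + 4) = (7/(-6) + (5 + (3 - 2*1 - 4)*1))*0 = (7*(-⅙) + (5 + (3 - 2 - 4)*1))*0 = (-7/6 + (5 - 3*1))*0 = (-7/6 + (5 - 3))*0 = (-7/6 + 2)*0 = (⅚)*0 = 0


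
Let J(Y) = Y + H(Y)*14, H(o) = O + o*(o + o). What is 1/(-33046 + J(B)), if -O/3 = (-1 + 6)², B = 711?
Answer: 1/14121203 ≈ 7.0816e-8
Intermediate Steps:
O = -75 (O = -3*(-1 + 6)² = -3*5² = -3*25 = -75)
H(o) = -75 + 2*o² (H(o) = -75 + o*(o + o) = -75 + o*(2*o) = -75 + 2*o²)
J(Y) = -1050 + Y + 28*Y² (J(Y) = Y + (-75 + 2*Y²)*14 = Y + (-1050 + 28*Y²) = -1050 + Y + 28*Y²)
1/(-33046 + J(B)) = 1/(-33046 + (-1050 + 711 + 28*711²)) = 1/(-33046 + (-1050 + 711 + 28*505521)) = 1/(-33046 + (-1050 + 711 + 14154588)) = 1/(-33046 + 14154249) = 1/14121203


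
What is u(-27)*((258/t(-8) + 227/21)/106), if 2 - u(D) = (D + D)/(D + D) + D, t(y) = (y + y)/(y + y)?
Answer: 11290/159 ≈ 71.006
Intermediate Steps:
t(y) = 1 (t(y) = (2*y)/((2*y)) = (2*y)*(1/(2*y)) = 1)
u(D) = 1 - D (u(D) = 2 - ((D + D)/(D + D) + D) = 2 - ((2*D)/((2*D)) + D) = 2 - ((2*D)*(1/(2*D)) + D) = 2 - (1 + D) = 2 + (-1 - D) = 1 - D)
u(-27)*((258/t(-8) + 227/21)/106) = (1 - 1*(-27))*((258/1 + 227/21)/106) = (1 + 27)*((258*1 + 227*(1/21))*(1/106)) = 28*((258 + 227/21)*(1/106)) = 28*((5645/21)*(1/106)) = 28*(5645/2226) = 11290/159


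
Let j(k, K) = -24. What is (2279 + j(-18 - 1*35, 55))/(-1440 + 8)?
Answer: -2255/1432 ≈ -1.5747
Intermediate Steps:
(2279 + j(-18 - 1*35, 55))/(-1440 + 8) = (2279 - 24)/(-1440 + 8) = 2255/(-1432) = 2255*(-1/1432) = -2255/1432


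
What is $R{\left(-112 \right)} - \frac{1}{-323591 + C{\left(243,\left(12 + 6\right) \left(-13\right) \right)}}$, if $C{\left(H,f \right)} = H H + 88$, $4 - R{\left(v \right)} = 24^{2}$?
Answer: $- \frac{151267687}{264454} \approx -572.0$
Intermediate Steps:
$R{\left(v \right)} = -572$ ($R{\left(v \right)} = 4 - 24^{2} = 4 - 576 = -572$)
$C{\left(H,f \right)} = 88 + H^{2}$ ($C{\left(H,f \right)} = H^{2} + 88 = 88 + H^{2}$)
$R{\left(-112 \right)} - \frac{1}{-323591 + C{\left(243,\left(12 + 6\right) \left(-13\right) \right)}} = -572 - \frac{1}{-323591 + \left(88 + 243^{2}\right)} = -572 - \frac{1}{-323591 + \left(88 + 59049\right)} = -572 - \frac{1}{-323591 + 59137} = -572 - \frac{1}{-264454} = -572 - - \frac{1}{264454} = -572 + \frac{1}{264454} = - \frac{151267687}{264454}$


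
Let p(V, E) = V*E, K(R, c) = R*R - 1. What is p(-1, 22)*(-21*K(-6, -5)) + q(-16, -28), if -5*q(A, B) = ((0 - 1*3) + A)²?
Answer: 80489/5 ≈ 16098.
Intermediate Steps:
K(R, c) = -1 + R² (K(R, c) = R² - 1 = -1 + R²)
p(V, E) = E*V
q(A, B) = -(-3 + A)²/5 (q(A, B) = -((0 - 1*3) + A)²/5 = -((0 - 3) + A)²/5 = -(-3 + A)²/5)
p(-1, 22)*(-21*K(-6, -5)) + q(-16, -28) = (22*(-1))*(-21*(-1 + (-6)²)) - (-3 - 16)²/5 = -(-462)*(-1 + 36) - ⅕*(-19)² = -(-462)*35 - ⅕*361 = -22*(-735) - 361/5 = 16170 - 361/5 = 80489/5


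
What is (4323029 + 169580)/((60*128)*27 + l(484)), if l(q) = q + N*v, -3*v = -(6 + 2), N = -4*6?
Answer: 4492609/207780 ≈ 21.622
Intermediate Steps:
N = -24
v = 8/3 (v = -(-1)*(6 + 2)/3 = -(-1)*8/3 = -⅓*(-8) = 8/3 ≈ 2.6667)
l(q) = -64 + q (l(q) = q - 24*8/3 = q - 64 = -64 + q)
(4323029 + 169580)/((60*128)*27 + l(484)) = (4323029 + 169580)/((60*128)*27 + (-64 + 484)) = 4492609/(7680*27 + 420) = 4492609/(207360 + 420) = 4492609/207780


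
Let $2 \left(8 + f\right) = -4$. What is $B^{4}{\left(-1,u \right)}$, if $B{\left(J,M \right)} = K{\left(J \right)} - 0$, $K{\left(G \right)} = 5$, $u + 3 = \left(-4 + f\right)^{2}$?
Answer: $625$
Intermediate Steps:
$f = -10$ ($f = -8 + \frac{1}{2} \left(-4\right) = -8 - 2 = -10$)
$u = 193$ ($u = -3 + \left(-4 - 10\right)^{2} = -3 + \left(-14\right)^{2} = -3 + 196 = 193$)
$B{\left(J,M \right)} = 5$ ($B{\left(J,M \right)} = 5 - 0 = 5 + 0 = 5$)
$B^{4}{\left(-1,u \right)} = 5^{4} = 625$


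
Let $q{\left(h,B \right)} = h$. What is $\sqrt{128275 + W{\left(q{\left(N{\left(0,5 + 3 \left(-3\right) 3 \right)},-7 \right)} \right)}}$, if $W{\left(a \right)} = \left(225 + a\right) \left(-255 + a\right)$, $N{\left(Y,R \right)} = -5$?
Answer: $5 \sqrt{2843} \approx 266.6$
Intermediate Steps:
$W{\left(a \right)} = \left(-255 + a\right) \left(225 + a\right)$
$\sqrt{128275 + W{\left(q{\left(N{\left(0,5 + 3 \left(-3\right) 3 \right)},-7 \right)} \right)}} = \sqrt{128275 - \left(57225 - 25\right)} = \sqrt{128275 + \left(-57375 + 25 + 150\right)} = \sqrt{128275 - 57200} = \sqrt{71075} = 5 \sqrt{2843}$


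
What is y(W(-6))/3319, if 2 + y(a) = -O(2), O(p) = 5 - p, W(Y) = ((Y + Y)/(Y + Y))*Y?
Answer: -5/3319 ≈ -0.0015065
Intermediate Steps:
W(Y) = Y (W(Y) = ((2*Y)/((2*Y)))*Y = ((2*Y)*(1/(2*Y)))*Y = 1*Y = Y)
y(a) = -5 (y(a) = -2 - (5 - 1*2) = -2 - (5 - 2) = -2 - 1*3 = -2 - 3 = -5)
y(W(-6))/3319 = -5/3319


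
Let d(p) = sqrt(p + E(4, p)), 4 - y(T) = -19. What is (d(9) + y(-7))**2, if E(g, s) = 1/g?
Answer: (46 + sqrt(37))**2/4 ≈ 678.15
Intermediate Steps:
y(T) = 23 (y(T) = 4 - 1*(-19) = 4 + 19 = 23)
d(p) = sqrt(1/4 + p) (d(p) = sqrt(p + 1/4) = sqrt(1/4 + p))
(d(9) + y(-7))**2 = (sqrt(1 + 4*9)/2 + 23)**2 = (sqrt(1 + 36)/2 + 23)**2 = (sqrt(37)/2 + 23)**2 = (23 + sqrt(37)/2)**2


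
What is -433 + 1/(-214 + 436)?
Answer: -96125/222 ≈ -433.00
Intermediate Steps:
-433 + 1/(-214 + 436) = -433 + 1/222 = -96125/222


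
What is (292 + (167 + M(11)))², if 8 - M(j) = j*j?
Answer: 119716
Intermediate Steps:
M(j) = 8 - j² (M(j) = 8 - j*j = 8 - j²)
(292 + (167 + M(11)))² = (292 + (167 + (8 - 1*11²)))² = (292 + (167 + (8 - 1*121)))² = (292 + (167 + (8 - 121)))² = (292 + (167 - 113))² = (292 + 54)² = 346² = 119716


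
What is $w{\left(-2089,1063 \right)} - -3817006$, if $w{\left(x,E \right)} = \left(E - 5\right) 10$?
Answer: $3827586$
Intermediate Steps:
$w{\left(x,E \right)} = -50 + 10 E$ ($w{\left(x,E \right)} = \left(-5 + E\right) 10 = -50 + 10 E$)
$w{\left(-2089,1063 \right)} - -3817006 = \left(-50 + 10 \cdot 1063\right) - -3817006 = \left(-50 + 10630\right) + 3817006 = 10580 + 3817006 = 3827586$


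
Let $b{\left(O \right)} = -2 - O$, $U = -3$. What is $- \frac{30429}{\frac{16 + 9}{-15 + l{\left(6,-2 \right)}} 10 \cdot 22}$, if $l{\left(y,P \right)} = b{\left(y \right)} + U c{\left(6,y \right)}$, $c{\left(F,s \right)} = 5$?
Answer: $\frac{578151}{2750} \approx 210.24$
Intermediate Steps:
$l{\left(y,P \right)} = -17 - y$ ($l{\left(y,P \right)} = \left(-2 - y\right) - 15 = -17 - y$)
$- \frac{30429}{\frac{16 + 9}{-15 + l{\left(6,-2 \right)}} 10 \cdot 22} = - \frac{30429}{\frac{16 + 9}{-15 - 23} \cdot 10 \cdot 22} = - \frac{30429}{\frac{25}{-15 - 23} \cdot 10 \cdot 22} = - \frac{30429}{\frac{25}{-38} \cdot 10 \cdot 22} = - \frac{30429}{25 \left(- \frac{1}{38}\right) 10 \cdot 22} = - \frac{30429}{\left(- \frac{25}{38}\right) 10 \cdot 22} = - \frac{30429}{\left(- \frac{125}{19}\right) 22} = - \frac{30429}{- \frac{2750}{19}} = \left(-30429\right) \left(- \frac{19}{2750}\right) = \frac{578151}{2750}$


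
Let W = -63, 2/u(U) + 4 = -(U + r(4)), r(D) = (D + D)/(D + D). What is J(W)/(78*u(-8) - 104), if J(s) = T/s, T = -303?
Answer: -101/1092 ≈ -0.092491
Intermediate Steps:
r(D) = 1 (r(D) = (2*D)/((2*D)) = (2*D)*(1/(2*D)) = 1)
u(U) = 2/(-5 - U) (u(U) = 2/(-4 - (U + 1)) = 2/(-4 - (1 + U)) = 2/(-4 + (-1 - U)) = 2/(-5 - U))
J(s) = -303/s
J(W)/(78*u(-8) - 104) = (-303/(-63))/(78*(-2/(5 - 8)) - 104) = (-303*(-1/63))/(78*(-2/(-3)) - 104) = 101/(21*(78*(-2*(-⅓)) - 104)) = 101/(21*(78*(⅔) - 104)) = 101/(21*(52 - 104)) = (101/21)/(-52) = (101/21)*(-1/52) = -101/1092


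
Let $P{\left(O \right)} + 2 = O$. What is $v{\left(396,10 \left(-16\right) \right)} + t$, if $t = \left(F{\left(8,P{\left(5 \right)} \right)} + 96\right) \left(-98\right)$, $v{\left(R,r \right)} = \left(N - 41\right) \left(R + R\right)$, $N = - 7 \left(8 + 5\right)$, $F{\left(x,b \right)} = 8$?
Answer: $-114736$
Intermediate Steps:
$P{\left(O \right)} = -2 + O$
$N = -91$ ($N = \left(-7\right) 13 = -91$)
$v{\left(R,r \right)} = - 264 R$ ($v{\left(R,r \right)} = \left(-91 - 41\right) \left(R + R\right) = - 132 \cdot 2 R = - 264 R$)
$t = -10192$ ($t = \left(8 + 96\right) \left(-98\right) = 104 \left(-98\right) = -10192$)
$v{\left(396,10 \left(-16\right) \right)} + t = \left(-264\right) 396 - 10192 = -104544 - 10192 = -114736$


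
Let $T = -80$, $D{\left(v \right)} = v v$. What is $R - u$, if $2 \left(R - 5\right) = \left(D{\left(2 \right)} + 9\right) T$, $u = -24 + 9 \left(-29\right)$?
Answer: $-230$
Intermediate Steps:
$D{\left(v \right)} = v^{2}$
$u = -285$ ($u = -24 - 261 = -285$)
$R = -515$ ($R = 5 + \frac{\left(2^{2} + 9\right) \left(-80\right)}{2} = 5 + \frac{\left(4 + 9\right) \left(-80\right)}{2} = 5 + \frac{13 \left(-80\right)}{2} = 5 + \frac{1}{2} \left(-1040\right) = 5 - 520 = -515$)
$R - u = -515 - -285 = -515 + 285 = -230$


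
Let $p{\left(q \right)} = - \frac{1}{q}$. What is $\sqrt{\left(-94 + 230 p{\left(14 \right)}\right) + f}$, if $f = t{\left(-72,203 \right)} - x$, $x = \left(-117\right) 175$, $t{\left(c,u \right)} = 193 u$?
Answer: $\frac{\sqrt{2917635}}{7} \approx 244.02$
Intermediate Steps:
$x = -20475$
$f = 59654$ ($f = 193 \cdot 203 - -20475 = 39179 + 20475 = 59654$)
$\sqrt{\left(-94 + 230 p{\left(14 \right)}\right) + f} = \sqrt{\left(-94 + 230 \left(- \frac{1}{14}\right)\right) + 59654} = \sqrt{\left(-94 - \frac{115}{7}\right) + 59654} = \sqrt{- \frac{773}{7} + 59654} = \sqrt{\frac{416805}{7}} = \frac{\sqrt{2917635}}{7}$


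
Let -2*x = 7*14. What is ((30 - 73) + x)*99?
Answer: -9108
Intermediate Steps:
x = -49 (x = -7*14/2 = -½*98 = -49)
((30 - 73) + x)*99 = ((30 - 73) - 49)*99 = (-43 - 49)*99 = -92*99 = -9108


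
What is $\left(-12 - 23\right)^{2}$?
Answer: $1225$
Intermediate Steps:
$\left(-12 - 23\right)^{2} = \left(-35\right)^{2} = 1225$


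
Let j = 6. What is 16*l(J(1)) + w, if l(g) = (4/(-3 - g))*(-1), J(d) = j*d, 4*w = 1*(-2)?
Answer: 119/18 ≈ 6.6111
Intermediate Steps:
w = -½ (w = (1*(-2))/4 = (¼)*(-2) = -½ ≈ -0.50000)
J(d) = 6*d
l(g) = -4/(-3 - g)
16*l(J(1)) + w = 16*(4/(3 + 6*1)) - ½ = 16*(4/(3 + 6)) - ½ = 16*(4/9) - ½ = 64/9 - ½ = 119/18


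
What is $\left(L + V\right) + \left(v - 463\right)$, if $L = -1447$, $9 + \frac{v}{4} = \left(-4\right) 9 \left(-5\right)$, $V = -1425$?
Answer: $-2651$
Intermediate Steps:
$v = 684$ ($v = -36 + 4 \left(-4\right) 9 \left(-5\right) = -36 + 4 \left(\left(-36\right) \left(-5\right)\right) = -36 + 4 \cdot 180 = -36 + 720 = 684$)
$\left(L + V\right) + \left(v - 463\right) = \left(-1447 - 1425\right) + \left(684 - 463\right) = -2872 + 221 = -2651$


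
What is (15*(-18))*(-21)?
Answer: 5670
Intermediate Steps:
(15*(-18))*(-21) = -270*(-21) = 5670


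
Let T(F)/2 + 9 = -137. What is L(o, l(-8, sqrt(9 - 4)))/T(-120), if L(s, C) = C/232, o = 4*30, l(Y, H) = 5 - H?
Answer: -5/67744 + sqrt(5)/67744 ≈ -4.0800e-5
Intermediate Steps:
T(F) = -292 (T(F) = -18 + 2*(-137) = -18 - 274 = -292)
o = 120
L(s, C) = C/232 (L(s, C) = C*(1/232) = C/232)
L(o, l(-8, sqrt(9 - 4)))/T(-120) = ((5 - sqrt(9 - 4))/232)/(-292) = ((5 - sqrt(5))/232)*(-1/292) = (5/232 - sqrt(5)/232)*(-1/292) = -5/67744 + sqrt(5)/67744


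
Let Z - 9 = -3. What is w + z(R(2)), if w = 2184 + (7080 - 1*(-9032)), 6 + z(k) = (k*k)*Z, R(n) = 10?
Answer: 18890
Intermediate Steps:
Z = 6 (Z = 9 - 3 = 6)
z(k) = -6 + 6*k² (z(k) = -6 + (k*k)*6 = -6 + k²*6 = -6 + 6*k²)
w = 18296 (w = 2184 + (7080 + 9032) = 2184 + 16112 = 18296)
w + z(R(2)) = 18296 + (-6 + 6*10²) = 18296 + (-6 + 6*100) = 18296 + (-6 + 600) = 18296 + 594 = 18890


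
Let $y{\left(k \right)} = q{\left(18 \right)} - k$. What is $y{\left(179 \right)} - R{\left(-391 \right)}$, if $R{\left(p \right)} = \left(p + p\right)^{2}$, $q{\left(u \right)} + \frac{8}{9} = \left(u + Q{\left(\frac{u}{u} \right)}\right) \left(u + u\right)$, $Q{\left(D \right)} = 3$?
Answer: $- \frac{5498531}{9} \approx -6.1095 \cdot 10^{5}$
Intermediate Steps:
$q{\left(u \right)} = - \frac{8}{9} + 2 u \left(3 + u\right)$ ($q{\left(u \right)} = - \frac{8}{9} + \left(u + 3\right) \left(u + u\right) = - \frac{8}{9} + \left(3 + u\right) 2 u = - \frac{8}{9} + 2 u \left(3 + u\right)$)
$R{\left(p \right)} = 4 p^{2}$ ($R{\left(p \right)} = \left(2 p\right)^{2} = 4 p^{2}$)
$y{\left(k \right)} = \frac{6796}{9} - k$ ($y{\left(k \right)} = \left(- \frac{8}{9} + 2 \cdot 18^{2} + 6 \cdot 18\right) - k = \left(- \frac{8}{9} + 2 \cdot 324 + 108\right) - k = \left(- \frac{8}{9} + 648 + 108\right) - k = \frac{6796}{9} - k$)
$y{\left(179 \right)} - R{\left(-391 \right)} = \left(\frac{6796}{9} - 179\right) - 4 \left(-391\right)^{2} = \left(\frac{6796}{9} - 179\right) - 4 \cdot 152881 = \frac{5185}{9} - 611524 = - \frac{5498531}{9}$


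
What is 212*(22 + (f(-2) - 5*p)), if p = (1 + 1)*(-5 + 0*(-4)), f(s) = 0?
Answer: 15264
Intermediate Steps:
p = -10 (p = 2*(-5 + 0) = 2*(-5) = -10)
212*(22 + (f(-2) - 5*p)) = 212*(22 + (0 - 5*(-10))) = 212*(22 + (0 + 50)) = 212*(22 + 50) = 212*72 = 15264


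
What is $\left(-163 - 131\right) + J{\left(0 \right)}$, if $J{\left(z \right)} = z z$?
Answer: $-294$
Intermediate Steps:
$J{\left(z \right)} = z^{2}$
$\left(-163 - 131\right) + J{\left(0 \right)} = \left(-163 - 131\right) + 0^{2} = \left(-163 - 131\right) + 0 = -294 + 0 = -294$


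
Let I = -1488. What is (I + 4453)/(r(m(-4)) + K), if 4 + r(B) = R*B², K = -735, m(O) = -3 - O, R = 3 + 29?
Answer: -2965/707 ≈ -4.1938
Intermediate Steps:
R = 32
r(B) = -4 + 32*B²
(I + 4453)/(r(m(-4)) + K) = (-1488 + 4453)/((-4 + 32*(-3 - 1*(-4))²) - 735) = 2965/((-4 + 32*(-3 + 4)²) - 735) = 2965/((-4 + 32*1²) - 735) = 2965/((-4 + 32*1) - 735) = 2965/((-4 + 32) - 735) = 2965/(28 - 735) = 2965/(-707) = 2965*(-1/707) = -2965/707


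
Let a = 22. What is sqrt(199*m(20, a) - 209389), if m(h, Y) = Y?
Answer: 9*I*sqrt(2531) ≈ 452.78*I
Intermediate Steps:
sqrt(199*m(20, a) - 209389) = sqrt(199*22 - 209389) = sqrt(4378 - 209389) = sqrt(-205011) = 9*I*sqrt(2531)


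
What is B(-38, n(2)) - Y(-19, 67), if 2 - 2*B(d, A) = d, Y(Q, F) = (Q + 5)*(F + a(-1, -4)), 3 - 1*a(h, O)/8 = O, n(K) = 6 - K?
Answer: 1742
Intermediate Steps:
a(h, O) = 24 - 8*O
Y(Q, F) = (5 + Q)*(56 + F) (Y(Q, F) = (Q + 5)*(F + (24 - 8*(-4))) = (5 + Q)*(F + (24 + 32)) = (5 + Q)*(F + 56) = (5 + Q)*(56 + F))
B(d, A) = 1 - d/2
B(-38, n(2)) - Y(-19, 67) = (1 - ½*(-38)) - (280 + 5*67 + 56*(-19) + 67*(-19)) = (1 + 19) - (280 + 335 - 1064 - 1273) = 20 - 1*(-1722) = 20 + 1722 = 1742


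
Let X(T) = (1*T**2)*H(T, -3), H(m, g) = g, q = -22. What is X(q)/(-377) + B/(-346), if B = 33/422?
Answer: 211996983/55046524 ≈ 3.8512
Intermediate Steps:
B = 33/422 (B = 33*(1/422) = 33/422 ≈ 0.078199)
X(T) = -3*T**2 (X(T) = (1*T**2)*(-3) = T**2*(-3) = -3*T**2)
X(q)/(-377) + B/(-346) = -3*(-22)**2/(-377) + (33/422)/(-346) = -3*484*(-1/377) + (33/422)*(-1/346) = -1452*(-1/377) - 33/146012 = 1452/377 - 33/146012 = 211996983/55046524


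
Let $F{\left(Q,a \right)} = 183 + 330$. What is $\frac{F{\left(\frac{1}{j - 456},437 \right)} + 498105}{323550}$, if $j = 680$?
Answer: $\frac{27701}{17975} \approx 1.5411$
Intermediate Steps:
$F{\left(Q,a \right)} = 513$
$\frac{F{\left(\frac{1}{j - 456},437 \right)} + 498105}{323550} = \frac{513 + 498105}{323550} = 498618 \cdot \frac{1}{323550} = \frac{27701}{17975}$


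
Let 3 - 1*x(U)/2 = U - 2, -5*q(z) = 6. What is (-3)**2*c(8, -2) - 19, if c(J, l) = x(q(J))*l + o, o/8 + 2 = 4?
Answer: -491/5 ≈ -98.200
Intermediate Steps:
o = 16 (o = -16 + 8*4 = -16 + 32 = 16)
q(z) = -6/5 (q(z) = -1/5*6 = -6/5)
x(U) = 10 - 2*U (x(U) = 6 - 2*(U - 2) = 6 - 2*(-2 + U) = 6 + (4 - 2*U) = 10 - 2*U)
c(J, l) = 16 + 62*l/5 (c(J, l) = (10 - 2*(-6/5))*l + 16 = (10 + 12/5)*l + 16 = 62*l/5 + 16 = 16 + 62*l/5)
(-3)**2*c(8, -2) - 19 = (-3)**2*(16 + (62/5)*(-2)) - 19 = 9*(16 - 124/5) - 19 = 9*(-44/5) - 19 = -396/5 - 19 = -491/5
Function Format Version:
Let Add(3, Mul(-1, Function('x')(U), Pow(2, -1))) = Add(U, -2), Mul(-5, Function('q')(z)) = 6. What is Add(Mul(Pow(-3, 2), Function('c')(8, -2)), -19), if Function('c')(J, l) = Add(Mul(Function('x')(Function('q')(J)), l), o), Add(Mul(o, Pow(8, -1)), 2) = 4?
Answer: Rational(-491, 5) ≈ -98.200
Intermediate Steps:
o = 16 (o = Add(-16, Mul(8, 4)) = Add(-16, 32) = 16)
Function('q')(z) = Rational(-6, 5) (Function('q')(z) = Mul(Rational(-1, 5), 6) = Rational(-6, 5))
Function('x')(U) = Add(10, Mul(-2, U)) (Function('x')(U) = Add(6, Mul(-2, Add(U, -2))) = Add(6, Mul(-2, Add(-2, U))) = Add(6, Add(4, Mul(-2, U))) = Add(10, Mul(-2, U)))
Function('c')(J, l) = Add(16, Mul(Rational(62, 5), l)) (Function('c')(J, l) = Add(Mul(Add(10, Mul(-2, Rational(-6, 5))), l), 16) = Add(Mul(Add(10, Rational(12, 5)), l), 16) = Add(Mul(Rational(62, 5), l), 16) = Add(16, Mul(Rational(62, 5), l)))
Add(Mul(Pow(-3, 2), Function('c')(8, -2)), -19) = Add(Mul(Pow(-3, 2), Add(16, Mul(Rational(62, 5), -2))), -19) = Add(Mul(9, Add(16, Rational(-124, 5))), -19) = Add(Mul(9, Rational(-44, 5)), -19) = Add(Rational(-396, 5), -19) = Rational(-491, 5)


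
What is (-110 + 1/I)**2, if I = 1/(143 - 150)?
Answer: 13689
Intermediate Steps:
I = -1/7 (I = 1/(-7) = -1/7 ≈ -0.14286)
(-110 + 1/I)**2 = (-110 + 1/(-1/7))**2 = (-110 - 7)**2 = (-117)**2 = 13689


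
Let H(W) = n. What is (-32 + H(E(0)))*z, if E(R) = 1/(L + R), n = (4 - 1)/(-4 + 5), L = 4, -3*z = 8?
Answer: 232/3 ≈ 77.333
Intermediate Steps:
z = -8/3 (z = -⅓*8 = -8/3 ≈ -2.6667)
n = 3 (n = 3/1 = 3*1 = 3)
E(R) = 1/(4 + R)
H(W) = 3
(-32 + H(E(0)))*z = (-32 + 3)*(-8/3) = -29*(-8/3) = 232/3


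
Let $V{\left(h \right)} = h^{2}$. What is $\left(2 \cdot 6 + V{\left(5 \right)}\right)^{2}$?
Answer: $1369$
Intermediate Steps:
$\left(2 \cdot 6 + V{\left(5 \right)}\right)^{2} = \left(2 \cdot 6 + 5^{2}\right)^{2} = \left(12 + 25\right)^{2} = 37^{2} = 1369$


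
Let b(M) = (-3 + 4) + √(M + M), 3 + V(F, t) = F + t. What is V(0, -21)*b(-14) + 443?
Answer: 419 - 48*I*√7 ≈ 419.0 - 127.0*I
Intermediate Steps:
V(F, t) = -3 + F + t (V(F, t) = -3 + (F + t) = -3 + F + t)
b(M) = 1 + √2*√M (b(M) = 1 + √(2*M) = 1 + √2*√M)
V(0, -21)*b(-14) + 443 = (-3 + 0 - 21)*(1 + √2*√(-14)) + 443 = -24*(1 + √2*(I*√14)) + 443 = -24*(1 + 2*I*√7) + 443 = (-24 - 48*I*√7) + 443 = 419 - 48*I*√7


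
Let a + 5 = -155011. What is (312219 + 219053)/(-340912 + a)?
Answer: -66409/61991 ≈ -1.0713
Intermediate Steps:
a = -155016 (a = -5 - 155011 = -155016)
(312219 + 219053)/(-340912 + a) = (312219 + 219053)/(-340912 - 155016) = 531272/(-495928) = 531272*(-1/495928) = -66409/61991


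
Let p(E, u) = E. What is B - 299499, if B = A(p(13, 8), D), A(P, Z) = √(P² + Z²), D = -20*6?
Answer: -299499 + √14569 ≈ -2.9938e+5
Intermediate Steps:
D = -120
B = √14569 (B = √(13² + (-120)²) = √(169 + 14400) = √14569 ≈ 120.70)
B - 299499 = √14569 - 299499 = -299499 + √14569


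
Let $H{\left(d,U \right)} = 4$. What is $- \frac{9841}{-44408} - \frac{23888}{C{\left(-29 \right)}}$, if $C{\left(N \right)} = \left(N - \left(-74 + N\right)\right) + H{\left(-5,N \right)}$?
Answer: $- \frac{40771181}{133224} \approx -306.03$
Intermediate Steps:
$C{\left(N \right)} = 78$ ($C{\left(N \right)} = \left(N - \left(-74 + N\right)\right) + 4 = 74 + 4 = 78$)
$- \frac{9841}{-44408} - \frac{23888}{C{\left(-29 \right)}} = - \frac{9841}{-44408} - \frac{23888}{78} = \left(-9841\right) \left(- \frac{1}{44408}\right) - \frac{11944}{39} = \frac{757}{3416} - \frac{11944}{39} = - \frac{40771181}{133224}$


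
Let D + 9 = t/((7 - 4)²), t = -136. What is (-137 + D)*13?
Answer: -18850/9 ≈ -2094.4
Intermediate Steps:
D = -217/9 (D = -9 - 136/(7 - 4)² = -9 - 136/(3²) = -9 - 136/9 = -217/9 ≈ -24.111)
(-137 + D)*13 = (-137 - 217/9)*13 = -1450/9*13 = -18850/9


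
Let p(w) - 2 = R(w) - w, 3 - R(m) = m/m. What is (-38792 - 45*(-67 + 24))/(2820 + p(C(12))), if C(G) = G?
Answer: -36857/2812 ≈ -13.107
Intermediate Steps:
R(m) = 2 (R(m) = 3 - m/m = 3 - 1*1 = 3 - 1 = 2)
p(w) = 4 - w (p(w) = 2 + (2 - w) = 4 - w)
(-38792 - 45*(-67 + 24))/(2820 + p(C(12))) = (-38792 - 45*(-67 + 24))/(2820 + (4 - 1*12)) = (-38792 - 45*(-43))/(2820 + (4 - 12)) = (-38792 + 1935)/(2820 - 8) = -36857/2812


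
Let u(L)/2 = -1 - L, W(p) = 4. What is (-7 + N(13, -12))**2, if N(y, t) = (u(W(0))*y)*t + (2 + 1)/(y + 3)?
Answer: 617572201/256 ≈ 2.4124e+6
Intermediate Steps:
u(L) = -2 - 2*L (u(L) = 2*(-1 - L) = -2 - 2*L)
N(y, t) = 3/(3 + y) - 10*t*y (N(y, t) = ((-2 - 2*4)*y)*t + (2 + 1)/(y + 3) = ((-2 - 8)*y)*t + 3/(3 + y) = (-10*y)*t + 3/(3 + y) = -10*t*y + 3/(3 + y) = 3/(3 + y) - 10*t*y)
(-7 + N(13, -12))**2 = (-7 + (3 - 30*(-12)*13 - 10*(-12)*13**2)/(3 + 13))**2 = (-7 + (3 + 4680 - 10*(-12)*169)/16)**2 = (-7 + (3 + 4680 + 20280)/16)**2 = (-7 + (1/16)*24963)**2 = (-7 + 24963/16)**2 = (24851/16)**2 = 617572201/256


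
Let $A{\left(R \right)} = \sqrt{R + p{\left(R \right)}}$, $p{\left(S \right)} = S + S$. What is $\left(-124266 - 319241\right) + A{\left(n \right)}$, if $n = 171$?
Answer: $-443507 + 3 \sqrt{57} \approx -4.4348 \cdot 10^{5}$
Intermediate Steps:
$p{\left(S \right)} = 2 S$
$A{\left(R \right)} = \sqrt{3} \sqrt{R}$ ($A{\left(R \right)} = \sqrt{R + 2 R} = \sqrt{3 R} = \sqrt{3} \sqrt{R}$)
$\left(-124266 - 319241\right) + A{\left(n \right)} = \left(-124266 - 319241\right) + \sqrt{3} \sqrt{171} = -443507 + \sqrt{3} \cdot 3 \sqrt{19} = -443507 + 3 \sqrt{57}$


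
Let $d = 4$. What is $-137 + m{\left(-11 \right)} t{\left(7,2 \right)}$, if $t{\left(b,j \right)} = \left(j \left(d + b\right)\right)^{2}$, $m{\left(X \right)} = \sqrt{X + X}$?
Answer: $-137 + 484 i \sqrt{22} \approx -137.0 + 2270.2 i$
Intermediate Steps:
$m{\left(X \right)} = \sqrt{2} \sqrt{X}$ ($m{\left(X \right)} = \sqrt{2 X} = \sqrt{2} \sqrt{X}$)
$t{\left(b,j \right)} = j^{2} \left(4 + b\right)^{2}$ ($t{\left(b,j \right)} = \left(j \left(4 + b\right)\right)^{2} = j^{2} \left(4 + b\right)^{2}$)
$-137 + m{\left(-11 \right)} t{\left(7,2 \right)} = -137 + \sqrt{2} \sqrt{-11} \cdot 2^{2} \left(4 + 7\right)^{2} = -137 + \sqrt{2} i \sqrt{11} \cdot 4 \cdot 11^{2} = -137 + i \sqrt{22} \cdot 4 \cdot 121 = -137 + i \sqrt{22} \cdot 484 = -137 + 484 i \sqrt{22}$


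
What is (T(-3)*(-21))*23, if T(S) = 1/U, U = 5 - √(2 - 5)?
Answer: -345/4 - 69*I*√3/4 ≈ -86.25 - 29.878*I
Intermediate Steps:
U = 5 - I*√3 (U = 5 - √(-3) = 5 - I*√3 ≈ 5.0 - 1.732*I)
T(S) = 1/(5 - I*√3)
(T(-3)*(-21))*23 = ((5/28 + I*√3/28)*(-21))*23 = (-15/4 - 3*I*√3/4)*23 = -345/4 - 69*I*√3/4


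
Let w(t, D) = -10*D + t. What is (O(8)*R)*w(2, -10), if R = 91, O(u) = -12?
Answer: -111384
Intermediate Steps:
w(t, D) = t - 10*D
(O(8)*R)*w(2, -10) = (-12*91)*(2 - 10*(-10)) = -1092*(2 + 100) = -1092*102 = -111384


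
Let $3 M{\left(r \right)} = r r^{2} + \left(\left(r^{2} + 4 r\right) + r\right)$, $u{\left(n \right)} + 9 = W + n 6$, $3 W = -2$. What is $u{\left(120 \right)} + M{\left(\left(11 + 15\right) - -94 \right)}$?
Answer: $\frac{1745131}{3} \approx 5.8171 \cdot 10^{5}$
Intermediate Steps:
$W = - \frac{2}{3}$ ($W = \frac{1}{3} \left(-2\right) = - \frac{2}{3} \approx -0.66667$)
$u{\left(n \right)} = - \frac{29}{3} + 6 n$ ($u{\left(n \right)} = -9 + \left(- \frac{2}{3} + n 6\right) = -9 + \left(- \frac{2}{3} + 6 n\right) = - \frac{29}{3} + 6 n$)
$M{\left(r \right)} = \frac{r^{2}}{3} + \frac{r^{3}}{3} + \frac{5 r}{3}$ ($M{\left(r \right)} = \frac{r r^{2} + \left(\left(r^{2} + 4 r\right) + r\right)}{3} = \frac{r^{3} + \left(r^{2} + 5 r\right)}{3} = \frac{r^{2} + r^{3} + 5 r}{3} = \frac{r^{2}}{3} + \frac{r^{3}}{3} + \frac{5 r}{3}$)
$u{\left(120 \right)} + M{\left(\left(11 + 15\right) - -94 \right)} = \left(- \frac{29}{3} + 6 \cdot 120\right) + \frac{\left(\left(11 + 15\right) - -94\right) \left(5 + \left(\left(11 + 15\right) - -94\right) + \left(\left(11 + 15\right) - -94\right)^{2}\right)}{3} = \left(- \frac{29}{3} + 720\right) + \frac{\left(26 + 94\right) \left(5 + \left(26 + 94\right) + \left(26 + 94\right)^{2}\right)}{3} = \frac{2131}{3} + \frac{1}{3} \cdot 120 \left(5 + 120 + 120^{2}\right) = \frac{2131}{3} + \frac{1}{3} \cdot 120 \left(5 + 120 + 14400\right) = \frac{2131}{3} + \frac{1}{3} \cdot 120 \cdot 14525 = \frac{2131}{3} + 581000 = \frac{1745131}{3}$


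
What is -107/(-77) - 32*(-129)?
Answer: 317963/77 ≈ 4129.4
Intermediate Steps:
-107/(-77) - 32*(-129) = -107*(-1/77) + 4128 = 107/77 + 4128 = 317963/77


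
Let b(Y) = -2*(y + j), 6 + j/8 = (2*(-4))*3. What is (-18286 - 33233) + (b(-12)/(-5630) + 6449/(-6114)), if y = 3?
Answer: -886708475243/17210910 ≈ -51520.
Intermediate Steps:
j = -240 (j = -48 + 8*((2*(-4))*3) = -48 + 8*(-8*3) = -48 + 8*(-24) = -48 - 192 = -240)
b(Y) = 474 (b(Y) = -2*(3 - 240) = -2*(-237) = 474)
(-18286 - 33233) + (b(-12)/(-5630) + 6449/(-6114)) = (-18286 - 33233) + (474/(-5630) + 6449/(-6114)) = -51519 + (474*(-1/5630) + 6449*(-1/6114)) = -51519 + (-237/2815 - 6449/6114) = -51519 - 19602953/17210910 = -886708475243/17210910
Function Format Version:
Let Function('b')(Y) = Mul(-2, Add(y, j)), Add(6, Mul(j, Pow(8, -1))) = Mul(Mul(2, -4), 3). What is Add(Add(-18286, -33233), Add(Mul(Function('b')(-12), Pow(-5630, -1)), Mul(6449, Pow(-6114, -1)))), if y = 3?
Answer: Rational(-886708475243, 17210910) ≈ -51520.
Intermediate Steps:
j = -240 (j = Add(-48, Mul(8, Mul(Mul(2, -4), 3))) = Add(-48, Mul(8, Mul(-8, 3))) = Add(-48, Mul(8, -24)) = Add(-48, -192) = -240)
Function('b')(Y) = 474 (Function('b')(Y) = Mul(-2, Add(3, -240)) = Mul(-2, -237) = 474)
Add(Add(-18286, -33233), Add(Mul(Function('b')(-12), Pow(-5630, -1)), Mul(6449, Pow(-6114, -1)))) = Add(Add(-18286, -33233), Add(Mul(474, Pow(-5630, -1)), Mul(6449, Pow(-6114, -1)))) = Add(-51519, Add(Mul(474, Rational(-1, 5630)), Mul(6449, Rational(-1, 6114)))) = Add(-51519, Add(Rational(-237, 2815), Rational(-6449, 6114))) = Add(-51519, Rational(-19602953, 17210910)) = Rational(-886708475243, 17210910)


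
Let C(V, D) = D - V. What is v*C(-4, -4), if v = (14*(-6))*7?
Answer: 0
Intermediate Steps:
v = -588 (v = -84*7 = -588)
v*C(-4, -4) = -588*(-4 - 1*(-4)) = -588*(-4 + 4) = -588*0 = 0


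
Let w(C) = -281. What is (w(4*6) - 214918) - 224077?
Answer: -439276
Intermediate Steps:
(w(4*6) - 214918) - 224077 = (-281 - 214918) - 224077 = -215199 - 224077 = -439276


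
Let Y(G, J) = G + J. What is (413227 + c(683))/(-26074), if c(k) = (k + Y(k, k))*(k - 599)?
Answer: -585343/26074 ≈ -22.449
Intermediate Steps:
c(k) = 3*k*(-599 + k) (c(k) = (k + (k + k))*(k - 599) = (k + 2*k)*(-599 + k) = (3*k)*(-599 + k) = 3*k*(-599 + k))
(413227 + c(683))/(-26074) = (413227 + 3*683*(-599 + 683))/(-26074) = (413227 + 3*683*84)*(-1/26074) = (413227 + 172116)*(-1/26074) = 585343*(-1/26074) = -585343/26074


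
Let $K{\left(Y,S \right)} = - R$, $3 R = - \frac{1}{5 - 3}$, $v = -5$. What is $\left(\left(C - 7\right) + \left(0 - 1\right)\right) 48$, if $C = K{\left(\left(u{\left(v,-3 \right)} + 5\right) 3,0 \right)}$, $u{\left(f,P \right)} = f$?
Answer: $-376$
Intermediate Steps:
$R = - \frac{1}{6}$ ($R = \frac{\left(-1\right) \frac{1}{5 - 3}}{3} = \frac{\left(-1\right) \frac{1}{2}}{3} = \frac{1}{3} \left(- \frac{1}{2}\right) = - \frac{1}{6} \approx -0.16667$)
$K{\left(Y,S \right)} = \frac{1}{6}$ ($K{\left(Y,S \right)} = \left(-1\right) \left(- \frac{1}{6}\right) = \frac{1}{6}$)
$C = \frac{1}{6} \approx 0.16667$
$\left(\left(C - 7\right) + \left(0 - 1\right)\right) 48 = \left(\left(\frac{1}{6} - 7\right) + \left(0 - 1\right)\right) 48 = \left(- \frac{41}{6} - 1\right) 48 = \left(- \frac{47}{6}\right) 48 = -376$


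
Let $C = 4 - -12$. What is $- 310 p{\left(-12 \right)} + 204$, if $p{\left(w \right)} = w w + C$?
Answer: $-49396$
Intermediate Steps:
$C = 16$ ($C = 4 + 12 = 16$)
$p{\left(w \right)} = 16 + w^{2}$ ($p{\left(w \right)} = w w + 16 = w^{2} + 16 = 16 + w^{2}$)
$- 310 p{\left(-12 \right)} + 204 = - 310 \left(16 + \left(-12\right)^{2}\right) + 204 = - 310 \left(16 + 144\right) + 204 = \left(-310\right) 160 + 204 = -49600 + 204 = -49396$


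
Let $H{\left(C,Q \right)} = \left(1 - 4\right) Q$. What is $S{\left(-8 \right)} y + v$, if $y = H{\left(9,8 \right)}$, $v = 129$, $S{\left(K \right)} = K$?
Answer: $321$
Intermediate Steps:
$H{\left(C,Q \right)} = - 3 Q$
$y = -24$ ($y = \left(-3\right) 8 = -24$)
$S{\left(-8 \right)} y + v = \left(-8\right) \left(-24\right) + 129 = 192 + 129 = 321$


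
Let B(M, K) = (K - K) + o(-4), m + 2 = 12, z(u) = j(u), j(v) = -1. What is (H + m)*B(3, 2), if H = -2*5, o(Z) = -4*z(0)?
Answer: 0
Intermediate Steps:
z(u) = -1
o(Z) = 4 (o(Z) = -4*(-1) = 4)
m = 10 (m = -2 + 12 = 10)
H = -10
B(M, K) = 4 (B(M, K) = (K - K) + 4 = 0 + 4 = 4)
(H + m)*B(3, 2) = (-10 + 10)*4 = 0*4 = 0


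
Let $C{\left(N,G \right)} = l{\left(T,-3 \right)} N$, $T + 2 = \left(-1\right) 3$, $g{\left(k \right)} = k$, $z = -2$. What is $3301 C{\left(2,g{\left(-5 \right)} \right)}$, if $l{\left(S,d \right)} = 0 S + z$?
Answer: $-13204$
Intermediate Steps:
$T = -5$ ($T = -2 - 3 = -5$)
$l{\left(S,d \right)} = -2$ ($l{\left(S,d \right)} = 0 S - 2 = 0 - 2 = -2$)
$C{\left(N,G \right)} = - 2 N$
$3301 C{\left(2,g{\left(-5 \right)} \right)} = 3301 \left(\left(-2\right) 2\right) = 3301 \left(-4\right) = -13204$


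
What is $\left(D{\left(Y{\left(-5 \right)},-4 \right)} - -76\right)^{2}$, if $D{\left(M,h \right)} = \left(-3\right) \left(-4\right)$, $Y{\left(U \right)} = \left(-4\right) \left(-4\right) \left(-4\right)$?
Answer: $7744$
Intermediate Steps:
$Y{\left(U \right)} = -64$ ($Y{\left(U \right)} = 16 \left(-4\right) = -64$)
$D{\left(M,h \right)} = 12$
$\left(D{\left(Y{\left(-5 \right)},-4 \right)} - -76\right)^{2} = \left(12 - -76\right)^{2} = \left(12 + 76\right)^{2} = 88^{2} = 7744$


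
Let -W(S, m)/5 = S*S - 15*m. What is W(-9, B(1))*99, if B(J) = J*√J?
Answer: -32670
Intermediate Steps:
B(J) = J^(3/2)
W(S, m) = -5*S² + 75*m (W(S, m) = -5*(S*S - 15*m) = -5*(S² - 15*m) = -5*S² + 75*m)
W(-9, B(1))*99 = (-5*(-9)² + 75*1^(3/2))*99 = (-5*81 + 75*1)*99 = (-405 + 75)*99 = -330*99 = -32670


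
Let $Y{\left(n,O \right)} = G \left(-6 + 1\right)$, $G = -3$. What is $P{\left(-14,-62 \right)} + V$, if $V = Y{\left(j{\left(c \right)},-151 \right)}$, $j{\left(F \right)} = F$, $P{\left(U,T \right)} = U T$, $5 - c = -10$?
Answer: $883$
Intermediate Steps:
$c = 15$ ($c = 5 - -10 = 5 + 10 = 15$)
$P{\left(U,T \right)} = T U$
$Y{\left(n,O \right)} = 15$ ($Y{\left(n,O \right)} = - 3 \left(-6 + 1\right) = \left(-3\right) \left(-5\right) = 15$)
$V = 15$
$P{\left(-14,-62 \right)} + V = \left(-62\right) \left(-14\right) + 15 = 868 + 15 = 883$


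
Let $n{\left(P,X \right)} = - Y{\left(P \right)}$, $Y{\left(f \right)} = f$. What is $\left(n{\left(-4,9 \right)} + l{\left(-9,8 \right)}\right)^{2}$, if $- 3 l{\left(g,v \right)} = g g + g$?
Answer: $400$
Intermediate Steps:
$l{\left(g,v \right)} = - \frac{g}{3} - \frac{g^{2}}{3}$ ($l{\left(g,v \right)} = - \frac{g g + g}{3} = - \frac{g^{2} + g}{3} = - \frac{g + g^{2}}{3} = - \frac{g}{3} - \frac{g^{2}}{3}$)
$n{\left(P,X \right)} = - P$
$\left(n{\left(-4,9 \right)} + l{\left(-9,8 \right)}\right)^{2} = \left(\left(-1\right) \left(-4\right) - - 3 \left(1 - 9\right)\right)^{2} = \left(4 - \left(-3\right) \left(-8\right)\right)^{2} = \left(4 - 24\right)^{2} = \left(-20\right)^{2} = 400$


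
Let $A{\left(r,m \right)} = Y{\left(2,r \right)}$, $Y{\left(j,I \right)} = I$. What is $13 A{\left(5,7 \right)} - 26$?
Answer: $39$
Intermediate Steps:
$A{\left(r,m \right)} = r$
$13 A{\left(5,7 \right)} - 26 = 13 \cdot 5 - 26 = 65 - 26 = 39$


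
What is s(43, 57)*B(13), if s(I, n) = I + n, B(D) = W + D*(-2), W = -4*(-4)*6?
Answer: 7000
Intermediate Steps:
W = 96 (W = 16*6 = 96)
B(D) = 96 - 2*D (B(D) = 96 + D*(-2) = 96 - 2*D)
s(43, 57)*B(13) = (43 + 57)*(96 - 2*13) = 100*(96 - 26) = 100*70 = 7000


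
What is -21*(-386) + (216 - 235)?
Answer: 8087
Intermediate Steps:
-21*(-386) + (216 - 235) = 8106 - 19 = 8087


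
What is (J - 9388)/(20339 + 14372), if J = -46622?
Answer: -56010/34711 ≈ -1.6136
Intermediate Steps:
(J - 9388)/(20339 + 14372) = (-46622 - 9388)/(20339 + 14372) = -56010/34711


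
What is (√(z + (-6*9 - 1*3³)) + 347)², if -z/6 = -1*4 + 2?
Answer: (347 + I*√69)² ≈ 1.2034e+5 + 5764.8*I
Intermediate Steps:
z = 12 (z = -6*(-1*4 + 2) = -6*(-4 + 2) = -6*(-2) = 12)
(√(z + (-6*9 - 1*3³)) + 347)² = (√(12 + (-6*9 - 1*3³)) + 347)² = (√(12 + (-54 - 1*27)) + 347)² = (√(12 + (-54 - 27)) + 347)² = (√(12 - 81) + 347)² = (√(-69) + 347)² = (I*√69 + 347)² = (347 + I*√69)²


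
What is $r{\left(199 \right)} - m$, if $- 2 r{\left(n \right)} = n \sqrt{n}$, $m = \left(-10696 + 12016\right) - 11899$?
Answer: $10579 - \frac{199 \sqrt{199}}{2} \approx 9175.4$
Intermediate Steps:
$m = -10579$ ($m = 1320 - 11899 = -10579$)
$r{\left(n \right)} = - \frac{n^{\frac{3}{2}}}{2}$ ($r{\left(n \right)} = - \frac{n \sqrt{n}}{2} = - \frac{n^{\frac{3}{2}}}{2}$)
$r{\left(199 \right)} - m = - \frac{199^{\frac{3}{2}}}{2} - -10579 = - \frac{199 \sqrt{199}}{2} + 10579 = 10579 - \frac{199 \sqrt{199}}{2}$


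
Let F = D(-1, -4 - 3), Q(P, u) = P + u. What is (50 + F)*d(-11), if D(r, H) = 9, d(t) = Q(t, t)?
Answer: -1298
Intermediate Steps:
d(t) = 2*t (d(t) = t + t = 2*t)
F = 9
(50 + F)*d(-11) = (50 + 9)*(2*(-11)) = 59*(-22) = -1298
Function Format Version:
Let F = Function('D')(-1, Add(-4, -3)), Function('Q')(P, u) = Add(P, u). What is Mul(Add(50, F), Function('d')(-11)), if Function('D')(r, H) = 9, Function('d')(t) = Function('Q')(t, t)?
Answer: -1298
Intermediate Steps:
Function('d')(t) = Mul(2, t) (Function('d')(t) = Add(t, t) = Mul(2, t))
F = 9
Mul(Add(50, F), Function('d')(-11)) = Mul(Add(50, 9), Mul(2, -11)) = Mul(59, -22) = -1298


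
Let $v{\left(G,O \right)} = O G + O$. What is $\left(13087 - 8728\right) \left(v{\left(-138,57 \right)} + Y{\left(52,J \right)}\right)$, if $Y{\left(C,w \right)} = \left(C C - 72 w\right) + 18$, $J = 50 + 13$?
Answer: $-41946657$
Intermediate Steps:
$J = 63$
$Y{\left(C,w \right)} = 18 + C^{2} - 72 w$ ($Y{\left(C,w \right)} = \left(C^{2} - 72 w\right) + 18 = 18 + C^{2} - 72 w$)
$v{\left(G,O \right)} = O + G O$ ($v{\left(G,O \right)} = G O + O = O + G O$)
$\left(13087 - 8728\right) \left(v{\left(-138,57 \right)} + Y{\left(52,J \right)}\right) = \left(13087 - 8728\right) \left(57 \left(1 - 138\right) + \left(18 + 52^{2} - 4536\right)\right) = 4359 \left(57 \left(-137\right) + \left(18 + 2704 - 4536\right)\right) = 4359 \left(-7809 - 1814\right) = 4359 \left(-9623\right) = -41946657$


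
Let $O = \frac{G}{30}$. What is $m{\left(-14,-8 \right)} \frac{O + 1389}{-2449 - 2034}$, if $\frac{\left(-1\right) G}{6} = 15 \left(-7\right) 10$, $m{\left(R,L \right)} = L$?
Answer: $\frac{12792}{4483} \approx 2.8534$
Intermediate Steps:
$G = 6300$ ($G = - 6 \cdot 15 \left(-7\right) 10 = - 6 \left(\left(-105\right) 10\right) = \left(-6\right) \left(-1050\right) = 6300$)
$O = 210$ ($O = \frac{6300}{30} = 6300 \cdot \frac{1}{30} = 210$)
$m{\left(-14,-8 \right)} \frac{O + 1389}{-2449 - 2034} = - 8 \frac{210 + 1389}{-2449 - 2034} = - 8 \frac{1599}{-4483} = - 8 \cdot 1599 \left(- \frac{1}{4483}\right) = \left(-8\right) \left(- \frac{1599}{4483}\right) = \frac{12792}{4483}$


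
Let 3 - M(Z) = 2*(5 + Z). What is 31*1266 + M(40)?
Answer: 39159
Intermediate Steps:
M(Z) = -7 - 2*Z (M(Z) = 3 - 2*(5 + Z) = 3 - (10 + 2*Z) = 3 + (-10 - 2*Z) = -7 - 2*Z)
31*1266 + M(40) = 31*1266 + (-7 - 2*40) = 39246 + (-7 - 80) = 39246 - 87 = 39159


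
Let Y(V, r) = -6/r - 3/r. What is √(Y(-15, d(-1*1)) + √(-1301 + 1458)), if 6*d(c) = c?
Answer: √(54 + √157) ≈ 8.1566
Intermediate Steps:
d(c) = c/6
Y(V, r) = -9/r
√(Y(-15, d(-1*1)) + √(-1301 + 1458)) = √(-9/((-1*1)/6) + √(-1301 + 1458)) = √(-9/((⅙)*(-1)) + √157) = √(-9/(-⅙) + √157) = √(-9*(-6) + √157) = √(54 + √157)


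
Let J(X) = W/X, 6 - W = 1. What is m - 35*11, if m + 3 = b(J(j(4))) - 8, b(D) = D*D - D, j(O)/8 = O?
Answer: -405639/1024 ≈ -396.13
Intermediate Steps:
W = 5 (W = 6 - 1*1 = 6 - 1 = 5)
j(O) = 8*O
J(X) = 5/X
b(D) = D² - D
m = -11399/1024 (m = -3 + ((5/((8*4)))*(-1 + 5/((8*4))) - 8) = -3 + ((5/32)*(-1 + 5/32) - 8) = -3 + ((5*(1/32))*(-1 + 5*(1/32)) - 8) = -3 + (5*(-1 + 5/32)/32 - 8) = -3 + ((5/32)*(-27/32) - 8) = -3 + (-135/1024 - 8) = -3 - 8327/1024 = -11399/1024 ≈ -11.132)
m - 35*11 = -11399/1024 - 35*11 = -11399/1024 - 385 = -405639/1024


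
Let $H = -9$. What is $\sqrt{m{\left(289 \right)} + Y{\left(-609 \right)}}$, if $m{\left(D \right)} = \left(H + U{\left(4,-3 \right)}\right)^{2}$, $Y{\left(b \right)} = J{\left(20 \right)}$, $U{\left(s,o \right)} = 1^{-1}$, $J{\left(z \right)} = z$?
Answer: $2 \sqrt{21} \approx 9.1651$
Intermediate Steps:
$U{\left(s,o \right)} = 1$
$Y{\left(b \right)} = 20$
$m{\left(D \right)} = 64$ ($m{\left(D \right)} = \left(-9 + 1\right)^{2} = \left(-8\right)^{2} = 64$)
$\sqrt{m{\left(289 \right)} + Y{\left(-609 \right)}} = \sqrt{64 + 20} = \sqrt{84} = 2 \sqrt{21}$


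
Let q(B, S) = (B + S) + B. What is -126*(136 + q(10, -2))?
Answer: -19404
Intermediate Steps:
q(B, S) = S + 2*B
-126*(136 + q(10, -2)) = -126*(136 + (-2 + 2*10)) = -126*(136 + (-2 + 20)) = -126*(136 + 18) = -126*154 = -19404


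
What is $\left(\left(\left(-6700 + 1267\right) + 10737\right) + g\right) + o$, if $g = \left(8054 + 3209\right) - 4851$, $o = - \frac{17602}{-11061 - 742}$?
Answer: $\frac{138301550}{11803} \approx 11717.0$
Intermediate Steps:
$o = \frac{17602}{11803}$ ($o = - \frac{17602}{-11061 - 742} = - \frac{17602}{-11803} = \left(-17602\right) \left(- \frac{1}{11803}\right) = \frac{17602}{11803} \approx 1.4913$)
$g = 6412$ ($g = 11263 - 4851 = 6412$)
$\left(\left(\left(-6700 + 1267\right) + 10737\right) + g\right) + o = \left(\left(\left(-6700 + 1267\right) + 10737\right) + 6412\right) + \frac{17602}{11803} = \left(\left(-5433 + 10737\right) + 6412\right) + \frac{17602}{11803} = \left(5304 + 6412\right) + \frac{17602}{11803} = 11716 + \frac{17602}{11803} = \frac{138301550}{11803}$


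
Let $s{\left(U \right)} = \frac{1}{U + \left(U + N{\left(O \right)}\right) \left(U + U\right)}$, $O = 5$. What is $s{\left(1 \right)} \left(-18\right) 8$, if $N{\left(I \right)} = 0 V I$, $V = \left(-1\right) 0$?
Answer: $-48$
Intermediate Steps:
$V = 0$
$N{\left(I \right)} = 0$ ($N{\left(I \right)} = 0 \cdot 0 I = 0 I = 0$)
$s{\left(U \right)} = \frac{1}{U + 2 U^{2}}$ ($s{\left(U \right)} = \frac{1}{U + \left(U + 0\right) \left(U + U\right)} = \frac{1}{U + U 2 U} = \frac{1}{U + 2 U^{2}}$)
$s{\left(1 \right)} \left(-18\right) 8 = \frac{1}{1 \left(1 + 2 \cdot 1\right)} \left(-18\right) 8 = 1 \frac{1}{1 + 2} \left(-18\right) 8 = 1 \cdot \frac{1}{3} \left(-18\right) 8 = \frac{1}{3} \left(-18\right) 8 = \left(-6\right) 8 = -48$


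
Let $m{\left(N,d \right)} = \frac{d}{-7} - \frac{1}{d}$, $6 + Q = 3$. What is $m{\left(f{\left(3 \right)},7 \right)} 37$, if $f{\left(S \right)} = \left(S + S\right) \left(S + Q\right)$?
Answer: $- \frac{296}{7} \approx -42.286$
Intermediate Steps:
$Q = -3$ ($Q = -6 + 3 = -3$)
$f{\left(S \right)} = 2 S \left(-3 + S\right)$ ($f{\left(S \right)} = \left(S + S\right) \left(S - 3\right) = 2 S \left(-3 + S\right)$)
$m{\left(N,d \right)} = - \frac{1}{d} - \frac{d}{7}$ ($m{\left(N,d \right)} = d \left(- \frac{1}{7}\right) - \frac{1}{d} = - \frac{d}{7} - \frac{1}{d} = - \frac{1}{d} - \frac{d}{7}$)
$m{\left(f{\left(3 \right)},7 \right)} 37 = \left(- \frac{1}{7} - 1\right) 37 = \left(- \frac{8}{7}\right) 37 = - \frac{296}{7}$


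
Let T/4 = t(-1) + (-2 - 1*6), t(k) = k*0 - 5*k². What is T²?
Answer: 2704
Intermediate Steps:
t(k) = -5*k² (t(k) = 0 - 5*k² = -5*k²)
T = -52 (T = 4*(-5*(-1)² + (-2 - 1*6)) = 4*(-5*1 + (-2 - 6)) = 4*(-5 - 8) = 4*(-13) = -52)
T² = (-52)² = 2704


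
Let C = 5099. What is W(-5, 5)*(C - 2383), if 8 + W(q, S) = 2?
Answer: -16296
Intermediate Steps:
W(q, S) = -6 (W(q, S) = -8 + 2 = -6)
W(-5, 5)*(C - 2383) = -6*(5099 - 2383) = -6*2716 = -16296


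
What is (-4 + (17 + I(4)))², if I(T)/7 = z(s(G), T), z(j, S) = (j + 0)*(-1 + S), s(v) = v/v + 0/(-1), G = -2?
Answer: 1156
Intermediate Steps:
s(v) = 1 (s(v) = 1 + 0*(-1) = 1 + 0 = 1)
z(j, S) = j*(-1 + S)
I(T) = -7 + 7*T (I(T) = 7*(1*(-1 + T)) = 7*(-1 + T) = -7 + 7*T)
(-4 + (17 + I(4)))² = (-4 + (17 + (-7 + 7*4)))² = (-4 + (17 + (-7 + 28)))² = (-4 + (17 + 21))² = (-4 + 38)² = 34² = 1156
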